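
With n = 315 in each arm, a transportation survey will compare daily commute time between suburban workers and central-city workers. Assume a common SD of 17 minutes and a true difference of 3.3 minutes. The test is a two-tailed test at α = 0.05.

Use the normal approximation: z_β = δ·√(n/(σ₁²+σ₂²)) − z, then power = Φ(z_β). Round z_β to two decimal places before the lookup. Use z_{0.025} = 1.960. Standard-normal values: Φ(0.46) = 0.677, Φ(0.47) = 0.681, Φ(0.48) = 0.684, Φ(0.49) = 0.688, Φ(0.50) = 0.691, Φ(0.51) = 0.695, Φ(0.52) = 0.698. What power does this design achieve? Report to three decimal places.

Power ≈ 0.684

z_β = δ·√(n/(σ₁²+σ₂²)) − z_{α/2}
    = 3.3 · √(315/578) − 1.960
    = 3.3 · 0.73823 − 1.960
    = 2.4362 − 1.960 = 0.4762 → 0.48
Power = Φ(0.48) = 0.684.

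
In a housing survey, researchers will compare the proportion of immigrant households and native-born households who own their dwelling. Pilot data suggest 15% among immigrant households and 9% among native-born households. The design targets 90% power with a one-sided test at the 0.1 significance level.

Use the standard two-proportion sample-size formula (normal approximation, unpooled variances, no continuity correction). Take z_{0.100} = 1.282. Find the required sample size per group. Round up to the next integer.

n = (z_α + z_β)² · [p₁(1−p₁) + p₂(1−p₂)] / (p₁ − p₂)²
  = (1.282 + 1.282)² · (0.15·0.85 + 0.09·0.91) / (0.06)²
  = (2.564)² · (0.1275 + 0.0819) / 0.0036
  = 6.5741 · 0.2094 / 0.0036
  = 382.39
Round up → n = 383 per group.

n = 383 per group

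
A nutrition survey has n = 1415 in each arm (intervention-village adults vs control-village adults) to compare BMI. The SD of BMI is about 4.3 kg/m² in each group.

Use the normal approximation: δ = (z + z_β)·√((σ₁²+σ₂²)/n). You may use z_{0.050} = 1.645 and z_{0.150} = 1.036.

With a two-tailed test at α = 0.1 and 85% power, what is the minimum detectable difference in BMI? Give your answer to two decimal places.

δ = (z_{α/2} + z_β) · √((σ₁²+σ₂²)/n)
  = (1.645 + 1.036) · √(36.98/1415)
  = 2.681 · √0.02613
  = 2.681 · 0.1617
  = 0.4334

Minimum detectable difference ≈ 0.43 kg/m²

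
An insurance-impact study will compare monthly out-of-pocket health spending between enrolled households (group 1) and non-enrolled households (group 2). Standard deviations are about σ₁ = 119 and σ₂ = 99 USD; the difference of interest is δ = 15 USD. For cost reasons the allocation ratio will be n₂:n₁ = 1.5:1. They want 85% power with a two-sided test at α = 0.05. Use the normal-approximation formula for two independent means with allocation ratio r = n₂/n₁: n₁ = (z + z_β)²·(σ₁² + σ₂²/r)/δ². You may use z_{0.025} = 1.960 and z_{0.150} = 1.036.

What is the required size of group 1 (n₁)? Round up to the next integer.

n₁ = (z_{α/2} + z_β)² · (σ₁² + σ₂²/r) / δ²
   = (1.960 + 1.036)² · (119² + 99²/1.5) / 15²
   = 8.9760 · (14161 + 6534) / 225
   = 8.9760 · 20695 / 225
   = 825.59
Round up → n₁ = 826; n₂ = r·n₁ = 1.5 × 826 = 1239.

n₁ = 826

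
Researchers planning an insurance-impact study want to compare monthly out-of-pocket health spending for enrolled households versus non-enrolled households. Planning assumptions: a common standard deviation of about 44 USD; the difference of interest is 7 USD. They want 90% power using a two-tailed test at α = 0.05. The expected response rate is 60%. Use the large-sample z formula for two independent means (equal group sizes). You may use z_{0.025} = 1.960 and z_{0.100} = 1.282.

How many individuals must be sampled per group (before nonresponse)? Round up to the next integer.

n = (z_{α/2} + z_β)² · (σ₁² + σ₂²) / δ²
  = (1.960 + 1.282)² · (2·44² = 3872) / 7²
  = 10.5106 · 3872 / 49
  = 830.55
Adjust for 60% response: 830.55 / 0.60 = 1384.25.
Round up → n = 1385 per group.

n = 1385 per group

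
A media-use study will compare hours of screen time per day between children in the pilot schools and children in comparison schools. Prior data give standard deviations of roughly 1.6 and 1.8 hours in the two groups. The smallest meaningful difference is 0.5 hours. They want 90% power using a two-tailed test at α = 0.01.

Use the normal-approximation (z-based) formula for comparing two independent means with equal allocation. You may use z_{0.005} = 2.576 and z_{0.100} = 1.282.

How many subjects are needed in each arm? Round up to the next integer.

n = 346 per group

n = (z_{α/2} + z_β)² · (σ₁² + σ₂²) / δ²
  = (2.576 + 1.282)² · (1.6² + 1.8² = 5.8) / 0.5²
  = 14.8842 · 5.8 / 0.25
  = 345.31
Round up → n = 346 per group.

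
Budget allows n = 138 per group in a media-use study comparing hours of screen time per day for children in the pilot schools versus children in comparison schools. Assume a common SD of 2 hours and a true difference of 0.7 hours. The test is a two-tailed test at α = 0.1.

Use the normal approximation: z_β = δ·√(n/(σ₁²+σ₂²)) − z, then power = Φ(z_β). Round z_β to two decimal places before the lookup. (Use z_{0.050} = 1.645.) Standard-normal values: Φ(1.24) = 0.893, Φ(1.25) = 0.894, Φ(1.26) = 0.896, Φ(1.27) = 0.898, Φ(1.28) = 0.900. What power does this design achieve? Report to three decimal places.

z_β = δ·√(n/(σ₁²+σ₂²)) − z_{α/2}
    = 0.7 · √(138/8) − 1.645
    = 0.7 · 4.15331 − 1.645
    = 2.9073 − 1.645 = 1.2623 → 1.26
Power = Φ(1.26) = 0.896.

Power ≈ 0.896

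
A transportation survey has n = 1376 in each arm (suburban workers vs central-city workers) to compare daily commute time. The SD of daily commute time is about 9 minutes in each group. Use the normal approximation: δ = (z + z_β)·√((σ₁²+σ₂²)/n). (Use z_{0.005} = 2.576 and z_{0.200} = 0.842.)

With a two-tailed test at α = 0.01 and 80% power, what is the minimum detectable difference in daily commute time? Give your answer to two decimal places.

Minimum detectable difference ≈ 1.17 minutes

δ = (z_{α/2} + z_β) · √((σ₁²+σ₂²)/n)
  = (2.576 + 0.842) · √(162/1376)
  = 3.418 · √0.11773
  = 3.418 · 0.3431
  = 1.1728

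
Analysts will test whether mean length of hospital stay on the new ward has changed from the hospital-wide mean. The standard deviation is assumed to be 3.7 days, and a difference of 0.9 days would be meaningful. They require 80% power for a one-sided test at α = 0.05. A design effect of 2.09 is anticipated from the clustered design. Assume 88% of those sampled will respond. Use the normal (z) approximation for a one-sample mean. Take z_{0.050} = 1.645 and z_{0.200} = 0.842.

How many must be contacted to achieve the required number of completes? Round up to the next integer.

n = 249

n = (z_α + z_β)² · σ² / δ²
  = (1.645 + 0.842)² · 3.7² / 0.9²
  = 6.1852 · 13.69 / 0.81
  = 104.54
Design effect: 2.09 × 104.54 = 218.48.
Adjust for 88% response: 218.48 / 0.88 = 248.28.
Round up → n = 249.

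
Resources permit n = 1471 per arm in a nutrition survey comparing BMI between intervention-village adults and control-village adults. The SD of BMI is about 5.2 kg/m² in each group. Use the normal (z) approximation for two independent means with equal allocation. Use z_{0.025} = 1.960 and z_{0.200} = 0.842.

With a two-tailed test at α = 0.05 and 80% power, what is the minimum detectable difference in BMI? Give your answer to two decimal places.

δ = (z_{α/2} + z_β) · √((σ₁²+σ₂²)/n)
  = (1.960 + 0.842) · √(54.08/1471)
  = 2.802 · √0.03676
  = 2.802 · 0.1917
  = 0.5373

Minimum detectable difference ≈ 0.54 kg/m²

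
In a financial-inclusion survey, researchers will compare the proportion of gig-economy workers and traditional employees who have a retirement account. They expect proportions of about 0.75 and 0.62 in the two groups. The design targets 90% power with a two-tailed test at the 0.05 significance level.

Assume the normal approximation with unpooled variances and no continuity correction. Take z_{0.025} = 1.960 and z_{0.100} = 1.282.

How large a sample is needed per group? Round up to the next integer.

n = (z_{α/2} + z_β)² · [p₁(1−p₁) + p₂(1−p₂)] / (p₁ − p₂)²
  = (1.960 + 1.282)² · (0.75·0.25 + 0.62·0.38) / (0.13)²
  = (3.242)² · (0.1875 + 0.2356) / 0.0169
  = 10.5106 · 0.4231 / 0.0169
  = 263.14
Round up → n = 264 per group.

n = 264 per group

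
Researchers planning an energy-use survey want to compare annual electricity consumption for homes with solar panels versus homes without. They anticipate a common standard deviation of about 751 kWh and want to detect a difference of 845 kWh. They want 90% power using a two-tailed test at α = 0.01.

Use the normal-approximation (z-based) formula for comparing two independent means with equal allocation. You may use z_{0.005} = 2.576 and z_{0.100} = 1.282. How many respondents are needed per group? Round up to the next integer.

n = (z_{α/2} + z_β)² · (σ₁² + σ₂²) / δ²
  = (2.576 + 1.282)² · (2·751² = 1128002) / 845²
  = 14.8842 · 1128002 / 714025
  = 23.51
Round up → n = 24 per group.

n = 24 per group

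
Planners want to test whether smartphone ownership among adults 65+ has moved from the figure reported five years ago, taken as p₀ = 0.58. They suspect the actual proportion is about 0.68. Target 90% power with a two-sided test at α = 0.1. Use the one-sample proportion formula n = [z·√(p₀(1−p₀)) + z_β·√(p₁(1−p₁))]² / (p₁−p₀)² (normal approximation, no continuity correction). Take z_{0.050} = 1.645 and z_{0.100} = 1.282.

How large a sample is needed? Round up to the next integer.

n = [z_{α/2}·√(p₀q₀) + z_β·√(p₁q₁)]² / (p₁ − p₀)²
  = [1.645·√(0.58·0.42) + 1.282·√(0.68·0.32)]² / (0.10)²
  = [1.645·0.4936 + 1.282·0.4665]² / 0.0100
  = [1.4099]² / 0.0100
  = 198.79
Round up → n = 199.

n = 199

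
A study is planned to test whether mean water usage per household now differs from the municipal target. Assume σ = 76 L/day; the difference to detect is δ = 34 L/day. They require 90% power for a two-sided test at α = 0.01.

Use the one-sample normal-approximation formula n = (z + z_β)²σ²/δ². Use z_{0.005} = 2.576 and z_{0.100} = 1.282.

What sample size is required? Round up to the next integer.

n = (z_{α/2} + z_β)² · σ² / δ²
  = (2.576 + 1.282)² · 76² / 34²
  = 14.8842 · 5776 / 1156
  = 74.37
Round up → n = 75.

n = 75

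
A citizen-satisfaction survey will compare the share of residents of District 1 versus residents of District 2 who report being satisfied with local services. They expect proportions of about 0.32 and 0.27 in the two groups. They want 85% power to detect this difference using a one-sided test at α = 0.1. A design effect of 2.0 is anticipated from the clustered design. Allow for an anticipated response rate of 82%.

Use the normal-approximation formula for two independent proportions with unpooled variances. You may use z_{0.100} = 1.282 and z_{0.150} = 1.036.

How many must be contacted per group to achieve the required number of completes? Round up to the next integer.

n = (z_α + z_β)² · [p₁(1−p₁) + p₂(1−p₂)] / (p₁ − p₂)²
  = (1.282 + 1.036)² · (0.32·0.68 + 0.27·0.73) / (0.05)²
  = (2.318)² · (0.2176 + 0.1971) / 0.0025
  = 5.3731 · 0.4147 / 0.0025
  = 891.29
Design effect: 2.0 × 891.29 = 1782.59.
Adjust for 82% response: 1782.59 / 0.82 = 2173.89.
Round up → n = 2174 per group.

n = 2174 per group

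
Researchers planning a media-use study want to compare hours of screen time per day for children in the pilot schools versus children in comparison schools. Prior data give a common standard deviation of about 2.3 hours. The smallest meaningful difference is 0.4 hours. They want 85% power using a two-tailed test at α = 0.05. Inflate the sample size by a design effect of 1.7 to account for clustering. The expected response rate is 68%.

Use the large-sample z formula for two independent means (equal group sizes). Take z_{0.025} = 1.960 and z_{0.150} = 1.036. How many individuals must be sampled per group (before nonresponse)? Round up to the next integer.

n = (z_{α/2} + z_β)² · (σ₁² + σ₂²) / δ²
  = (1.960 + 1.036)² · (2·2.3² = 10.58) / 0.4²
  = 8.9760 · 10.58 / 0.16
  = 593.54
Design effect: 1.7 × 593.54 = 1009.02.
Adjust for 68% response: 1009.02 / 0.68 = 1483.85.
Round up → n = 1484 per group.

n = 1484 per group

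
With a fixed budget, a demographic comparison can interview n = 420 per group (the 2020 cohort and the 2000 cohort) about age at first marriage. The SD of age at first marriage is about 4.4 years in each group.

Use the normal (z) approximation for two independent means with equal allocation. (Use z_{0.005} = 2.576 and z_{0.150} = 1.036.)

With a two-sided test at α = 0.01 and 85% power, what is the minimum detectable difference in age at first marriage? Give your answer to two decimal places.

δ = (z_{α/2} + z_β) · √((σ₁²+σ₂²)/n)
  = (2.576 + 1.036) · √(38.72/420)
  = 3.612 · √0.09219
  = 3.612 · 0.3036
  = 1.0967

Minimum detectable difference ≈ 1.10 years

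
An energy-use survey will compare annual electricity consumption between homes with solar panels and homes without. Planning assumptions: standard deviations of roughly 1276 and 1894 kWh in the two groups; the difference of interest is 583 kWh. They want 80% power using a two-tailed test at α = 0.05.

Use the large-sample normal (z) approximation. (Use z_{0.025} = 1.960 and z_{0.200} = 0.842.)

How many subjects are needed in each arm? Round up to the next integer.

n = (z_{α/2} + z_β)² · (σ₁² + σ₂²) / δ²
  = (1.960 + 0.842)² · (1276² + 1894² = 5215412) / 583²
  = 7.8512 · 5215412 / 339889
  = 120.47
Round up → n = 121 per group.

n = 121 per group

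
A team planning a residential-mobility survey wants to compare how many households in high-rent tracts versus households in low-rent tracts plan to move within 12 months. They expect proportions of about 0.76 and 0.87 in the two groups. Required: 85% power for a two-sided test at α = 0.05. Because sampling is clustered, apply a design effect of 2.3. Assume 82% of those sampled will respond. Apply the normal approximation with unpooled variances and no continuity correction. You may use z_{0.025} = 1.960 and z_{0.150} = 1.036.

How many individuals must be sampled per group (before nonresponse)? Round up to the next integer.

n = (z_{α/2} + z_β)² · [p₁(1−p₁) + p₂(1−p₂)] / (p₁ − p₂)²
  = (1.960 + 1.036)² · (0.76·0.24 + 0.87·0.13) / (-0.11)²
  = (2.996)² · (0.1824 + 0.1131) / 0.0121
  = 8.9760 · 0.2955 / 0.0121
  = 219.21
Design effect: 2.3 × 219.21 = 504.18.
Adjust for 82% response: 504.18 / 0.82 = 614.85.
Round up → n = 615 per group.

n = 615 per group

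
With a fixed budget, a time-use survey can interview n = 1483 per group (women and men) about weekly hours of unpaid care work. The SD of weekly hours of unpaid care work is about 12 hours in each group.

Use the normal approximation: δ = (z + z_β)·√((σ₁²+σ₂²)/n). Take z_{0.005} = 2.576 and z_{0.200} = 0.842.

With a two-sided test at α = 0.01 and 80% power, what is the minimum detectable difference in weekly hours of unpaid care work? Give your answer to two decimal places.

Minimum detectable difference ≈ 1.51 hours

δ = (z_{α/2} + z_β) · √((σ₁²+σ₂²)/n)
  = (2.576 + 0.842) · √(288/1483)
  = 3.418 · √0.1942
  = 3.418 · 0.4407
  = 1.5063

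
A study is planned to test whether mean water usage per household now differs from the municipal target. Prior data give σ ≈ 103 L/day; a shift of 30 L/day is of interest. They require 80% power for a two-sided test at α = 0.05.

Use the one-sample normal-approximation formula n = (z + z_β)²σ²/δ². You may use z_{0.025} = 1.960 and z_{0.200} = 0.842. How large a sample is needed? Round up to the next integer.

n = 93

n = (z_{α/2} + z_β)² · σ² / δ²
  = (1.960 + 0.842)² · 103² / 30²
  = 7.8512 · 10609 / 900
  = 92.55
Round up → n = 93.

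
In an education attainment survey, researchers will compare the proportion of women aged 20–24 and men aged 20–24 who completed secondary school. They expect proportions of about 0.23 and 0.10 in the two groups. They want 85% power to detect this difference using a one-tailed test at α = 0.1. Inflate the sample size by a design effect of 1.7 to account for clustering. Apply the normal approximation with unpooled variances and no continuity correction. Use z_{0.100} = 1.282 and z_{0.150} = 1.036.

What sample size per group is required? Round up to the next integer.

n = 145 per group

n = (z_α + z_β)² · [p₁(1−p₁) + p₂(1−p₂)] / (p₁ − p₂)²
  = (1.282 + 1.036)² · (0.23·0.77 + 0.10·0.90) / (0.13)²
  = (2.318)² · (0.1771 + 0.0900) / 0.0169
  = 5.3731 · 0.2671 / 0.0169
  = 84.92
Design effect: 1.7 × 84.92 = 144.37.
Round up → n = 145 per group.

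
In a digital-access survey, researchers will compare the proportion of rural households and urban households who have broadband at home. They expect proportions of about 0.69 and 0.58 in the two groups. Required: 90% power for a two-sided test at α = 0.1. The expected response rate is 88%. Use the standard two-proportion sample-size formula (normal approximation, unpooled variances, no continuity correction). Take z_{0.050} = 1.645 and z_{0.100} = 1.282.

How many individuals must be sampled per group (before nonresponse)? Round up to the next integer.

n = 369 per group

n = (z_{α/2} + z_β)² · [p₁(1−p₁) + p₂(1−p₂)] / (p₁ − p₂)²
  = (1.645 + 1.282)² · (0.69·0.31 + 0.58·0.42) / (0.11)²
  = (2.927)² · (0.2139 + 0.2436) / 0.0121
  = 8.5673 · 0.4575 / 0.0121
  = 323.93
Adjust for 88% response: 323.93 / 0.88 = 368.10.
Round up → n = 369 per group.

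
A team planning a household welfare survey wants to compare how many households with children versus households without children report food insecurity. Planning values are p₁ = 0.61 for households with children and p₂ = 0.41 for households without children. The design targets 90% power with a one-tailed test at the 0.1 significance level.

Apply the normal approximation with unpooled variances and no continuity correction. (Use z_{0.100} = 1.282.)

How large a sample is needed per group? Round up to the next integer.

n = (z_α + z_β)² · [p₁(1−p₁) + p₂(1−p₂)] / (p₁ − p₂)²
  = (1.282 + 1.282)² · (0.61·0.39 + 0.41·0.59) / (0.20)²
  = (2.564)² · (0.2379 + 0.2419) / 0.0400
  = 6.5741 · 0.4798 / 0.0400
  = 78.86
Round up → n = 79 per group.

n = 79 per group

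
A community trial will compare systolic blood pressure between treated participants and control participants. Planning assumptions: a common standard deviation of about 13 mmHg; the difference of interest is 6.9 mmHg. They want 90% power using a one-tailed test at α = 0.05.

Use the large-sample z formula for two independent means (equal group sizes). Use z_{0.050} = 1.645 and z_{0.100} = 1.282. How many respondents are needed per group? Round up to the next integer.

n = 61 per group

n = (z_α + z_β)² · (σ₁² + σ₂²) / δ²
  = (1.645 + 1.282)² · (2·13² = 338) / 6.9²
  = 8.5673 · 338 / 47.61
  = 60.82
Round up → n = 61 per group.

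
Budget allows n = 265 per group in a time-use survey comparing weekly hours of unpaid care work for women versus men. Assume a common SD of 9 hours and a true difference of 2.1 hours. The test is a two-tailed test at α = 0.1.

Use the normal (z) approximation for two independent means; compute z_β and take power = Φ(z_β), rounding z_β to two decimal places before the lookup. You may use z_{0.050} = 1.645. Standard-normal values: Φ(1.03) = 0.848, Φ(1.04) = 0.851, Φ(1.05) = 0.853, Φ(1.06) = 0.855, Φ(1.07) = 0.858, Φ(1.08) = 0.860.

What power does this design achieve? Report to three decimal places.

Power ≈ 0.851

z_β = δ·√(n/(σ₁²+σ₂²)) − z_{α/2}
    = 2.1 · √(265/162) − 1.645
    = 2.1 · 1.27898 − 1.645
    = 2.6859 − 1.645 = 1.0409 → 1.04
Power = Φ(1.04) = 0.851.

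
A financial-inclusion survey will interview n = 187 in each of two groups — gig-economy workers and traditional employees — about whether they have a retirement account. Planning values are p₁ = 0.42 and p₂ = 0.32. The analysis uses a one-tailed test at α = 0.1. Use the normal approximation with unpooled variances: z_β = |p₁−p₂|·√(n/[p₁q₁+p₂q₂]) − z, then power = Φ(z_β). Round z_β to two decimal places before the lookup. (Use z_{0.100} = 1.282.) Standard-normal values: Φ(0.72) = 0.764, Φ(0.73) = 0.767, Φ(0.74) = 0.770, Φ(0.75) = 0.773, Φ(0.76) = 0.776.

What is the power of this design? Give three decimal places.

z_β = |p₁−p₂|·√(n/[p₁q₁+p₂q₂]) − z_α
    = 0.10 · √(187/0.4612) − 1.282
    = 0.10 · 20.1361 − 1.282
    = 2.0136 − 1.282 = 0.7316 → 0.73
Power = Φ(0.73) = 0.767.

Power ≈ 0.767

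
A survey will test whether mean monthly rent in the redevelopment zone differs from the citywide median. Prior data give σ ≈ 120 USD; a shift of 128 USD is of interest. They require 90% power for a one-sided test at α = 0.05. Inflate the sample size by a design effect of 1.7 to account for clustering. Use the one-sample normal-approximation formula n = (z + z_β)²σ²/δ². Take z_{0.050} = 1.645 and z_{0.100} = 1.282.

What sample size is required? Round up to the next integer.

n = 13

n = (z_α + z_β)² · σ² / δ²
  = (1.645 + 1.282)² · 120² / 128²
  = 8.5673 · 14400 / 16384
  = 7.53
Design effect: 1.7 × 7.53 = 12.80.
Round up → n = 13.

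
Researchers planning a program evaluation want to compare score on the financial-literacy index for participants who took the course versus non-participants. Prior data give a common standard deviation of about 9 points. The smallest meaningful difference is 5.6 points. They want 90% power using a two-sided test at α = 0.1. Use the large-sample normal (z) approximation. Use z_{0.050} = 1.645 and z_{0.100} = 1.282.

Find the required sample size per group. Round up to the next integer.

n = (z_{α/2} + z_β)² · (σ₁² + σ₂²) / δ²
  = (1.645 + 1.282)² · (2·9² = 162) / 5.6²
  = 8.5673 · 162 / 31.36
  = 44.26
Round up → n = 45 per group.

n = 45 per group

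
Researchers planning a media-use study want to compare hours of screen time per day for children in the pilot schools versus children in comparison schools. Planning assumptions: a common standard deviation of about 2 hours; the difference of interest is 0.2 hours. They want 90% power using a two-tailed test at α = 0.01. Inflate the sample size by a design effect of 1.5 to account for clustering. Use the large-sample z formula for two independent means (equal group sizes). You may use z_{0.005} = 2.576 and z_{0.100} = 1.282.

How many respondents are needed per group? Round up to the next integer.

n = 4466 per group

n = (z_{α/2} + z_β)² · (σ₁² + σ₂²) / δ²
  = (2.576 + 1.282)² · (2·2² = 8) / 0.2²
  = 14.8842 · 8 / 0.04
  = 2976.83
Design effect: 1.5 × 2976.83 = 4465.25.
Round up → n = 4466 per group.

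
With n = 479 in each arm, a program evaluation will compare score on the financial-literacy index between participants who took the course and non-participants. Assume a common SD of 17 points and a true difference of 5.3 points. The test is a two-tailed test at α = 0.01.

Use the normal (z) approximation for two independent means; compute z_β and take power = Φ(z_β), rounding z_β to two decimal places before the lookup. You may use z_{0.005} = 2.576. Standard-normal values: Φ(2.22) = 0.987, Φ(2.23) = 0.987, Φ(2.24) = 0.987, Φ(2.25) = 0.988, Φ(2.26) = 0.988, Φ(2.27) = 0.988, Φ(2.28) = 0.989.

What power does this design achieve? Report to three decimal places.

Power ≈ 0.988

z_β = δ·√(n/(σ₁²+σ₂²)) − z_{α/2}
    = 5.3 · √(479/578) − 2.576
    = 5.3 · 0.91034 − 2.576
    = 4.8248 − 2.576 = 2.2488 → 2.25
Power = Φ(2.25) = 0.988.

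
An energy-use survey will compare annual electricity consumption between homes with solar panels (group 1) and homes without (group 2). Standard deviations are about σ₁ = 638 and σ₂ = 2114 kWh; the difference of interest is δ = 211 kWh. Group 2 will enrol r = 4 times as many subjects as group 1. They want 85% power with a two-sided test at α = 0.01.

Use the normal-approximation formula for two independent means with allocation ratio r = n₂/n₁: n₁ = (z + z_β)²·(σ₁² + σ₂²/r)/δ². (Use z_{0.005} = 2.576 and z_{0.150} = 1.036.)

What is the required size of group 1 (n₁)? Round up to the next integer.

n₁ = 447

n₁ = (z_{α/2} + z_β)² · (σ₁² + σ₂²/r) / δ²
   = (2.576 + 1.036)² · (638² + 2114²/4) / 211²
   = 13.0465 · (407044 + 1117249) / 44521
   = 13.0465 · 1524293 / 44521
   = 446.68
Round up → n₁ = 447; n₂ = r·n₁ = 4 × 447 = 1788.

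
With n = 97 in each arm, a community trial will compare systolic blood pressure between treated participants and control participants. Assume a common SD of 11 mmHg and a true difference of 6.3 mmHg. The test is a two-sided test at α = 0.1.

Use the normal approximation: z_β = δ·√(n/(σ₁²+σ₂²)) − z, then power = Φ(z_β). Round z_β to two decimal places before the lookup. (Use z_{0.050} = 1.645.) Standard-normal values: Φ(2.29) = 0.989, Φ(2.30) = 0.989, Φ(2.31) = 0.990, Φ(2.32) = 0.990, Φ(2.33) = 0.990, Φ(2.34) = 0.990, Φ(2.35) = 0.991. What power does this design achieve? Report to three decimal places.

Power ≈ 0.990

z_β = δ·√(n/(σ₁²+σ₂²)) − z_{α/2}
    = 6.3 · √(97/242) − 1.645
    = 6.3 · 0.63311 − 1.645
    = 3.9886 − 1.645 = 2.3436 → 2.34
Power = Φ(2.34) = 0.990.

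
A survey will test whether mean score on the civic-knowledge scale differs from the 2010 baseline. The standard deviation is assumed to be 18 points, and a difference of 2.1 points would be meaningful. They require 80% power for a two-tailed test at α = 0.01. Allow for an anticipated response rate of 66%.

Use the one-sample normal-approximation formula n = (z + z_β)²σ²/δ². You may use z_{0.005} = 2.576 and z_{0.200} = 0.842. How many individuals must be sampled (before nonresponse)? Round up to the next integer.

n = 1301

n = (z_{α/2} + z_β)² · σ² / δ²
  = (2.576 + 0.842)² · 18² / 2.1²
  = 11.6827 · 324 / 4.41
  = 858.32
Adjust for 66% response: 858.32 / 0.66 = 1300.49.
Round up → n = 1301.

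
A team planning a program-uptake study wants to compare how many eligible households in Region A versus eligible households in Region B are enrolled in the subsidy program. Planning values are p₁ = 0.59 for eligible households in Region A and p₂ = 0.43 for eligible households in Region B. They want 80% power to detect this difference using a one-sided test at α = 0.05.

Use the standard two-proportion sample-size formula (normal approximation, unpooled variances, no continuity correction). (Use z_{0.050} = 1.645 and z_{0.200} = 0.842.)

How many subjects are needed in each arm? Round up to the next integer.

n = 118 per group

n = (z_α + z_β)² · [p₁(1−p₁) + p₂(1−p₂)] / (p₁ − p₂)²
  = (1.645 + 0.842)² · (0.59·0.41 + 0.43·0.57) / (0.16)²
  = (2.487)² · (0.2419 + 0.2451) / 0.0256
  = 6.1852 · 0.4870 / 0.0256
  = 117.66
Round up → n = 118 per group.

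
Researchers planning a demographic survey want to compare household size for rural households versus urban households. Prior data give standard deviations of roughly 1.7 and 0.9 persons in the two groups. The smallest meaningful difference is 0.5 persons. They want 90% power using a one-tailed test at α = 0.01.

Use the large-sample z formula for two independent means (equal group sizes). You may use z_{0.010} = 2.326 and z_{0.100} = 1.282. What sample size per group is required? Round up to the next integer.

n = 193 per group

n = (z_α + z_β)² · (σ₁² + σ₂²) / δ²
  = (2.326 + 1.282)² · (1.7² + 0.9² = 3.7) / 0.5²
  = 13.0177 · 3.7 / 0.25
  = 192.66
Round up → n = 193 per group.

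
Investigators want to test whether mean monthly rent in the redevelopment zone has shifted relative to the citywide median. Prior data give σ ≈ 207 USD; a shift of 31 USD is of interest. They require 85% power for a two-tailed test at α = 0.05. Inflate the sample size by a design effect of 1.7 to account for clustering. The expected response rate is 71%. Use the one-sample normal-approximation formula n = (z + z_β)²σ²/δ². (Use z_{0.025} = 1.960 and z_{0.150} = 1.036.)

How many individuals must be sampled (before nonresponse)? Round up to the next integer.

n = (z_{α/2} + z_β)² · σ² / δ²
  = (1.960 + 1.036)² · 207² / 31²
  = 8.9760 · 42849 / 961
  = 400.22
Design effect: 1.7 × 400.22 = 680.38.
Adjust for 71% response: 680.38 / 0.71 = 958.28.
Round up → n = 959.

n = 959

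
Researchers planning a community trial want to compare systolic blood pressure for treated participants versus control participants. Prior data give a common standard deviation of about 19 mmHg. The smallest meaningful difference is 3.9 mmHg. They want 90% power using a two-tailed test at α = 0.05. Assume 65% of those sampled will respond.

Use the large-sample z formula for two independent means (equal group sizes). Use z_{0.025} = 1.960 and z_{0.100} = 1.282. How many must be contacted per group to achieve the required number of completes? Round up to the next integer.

n = (z_{α/2} + z_β)² · (σ₁² + σ₂²) / δ²
  = (1.960 + 1.282)² · (2·19² = 722) / 3.9²
  = 10.5106 · 722 / 15.21
  = 498.92
Adjust for 65% response: 498.92 / 0.65 = 767.57.
Round up → n = 768 per group.

n = 768 per group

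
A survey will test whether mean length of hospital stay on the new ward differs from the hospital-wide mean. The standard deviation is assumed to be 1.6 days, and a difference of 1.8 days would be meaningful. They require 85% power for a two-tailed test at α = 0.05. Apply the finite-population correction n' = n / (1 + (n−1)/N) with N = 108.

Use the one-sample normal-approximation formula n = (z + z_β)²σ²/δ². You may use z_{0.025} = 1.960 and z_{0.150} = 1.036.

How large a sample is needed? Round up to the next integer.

n = 7

n = (z_{α/2} + z_β)² · σ² / δ²
  = (1.960 + 1.036)² · 1.6² / 1.8²
  = 8.9760 · 2.56 / 3.24
  = 7.09
Finite-population correction (N = 108): 7.09 / (1 + (7.09 − 1)/108) = 6.71.
Round up → n = 7.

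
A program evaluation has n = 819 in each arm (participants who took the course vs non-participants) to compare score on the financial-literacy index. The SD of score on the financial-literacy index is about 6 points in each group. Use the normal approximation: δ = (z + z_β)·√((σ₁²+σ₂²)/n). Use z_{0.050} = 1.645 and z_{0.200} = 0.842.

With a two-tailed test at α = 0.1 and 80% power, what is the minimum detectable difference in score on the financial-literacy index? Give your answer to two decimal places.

Minimum detectable difference ≈ 0.74 points

δ = (z_{α/2} + z_β) · √((σ₁²+σ₂²)/n)
  = (1.645 + 0.842) · √(72/819)
  = 2.487 · √0.08791
  = 2.487 · 0.2965
  = 0.7374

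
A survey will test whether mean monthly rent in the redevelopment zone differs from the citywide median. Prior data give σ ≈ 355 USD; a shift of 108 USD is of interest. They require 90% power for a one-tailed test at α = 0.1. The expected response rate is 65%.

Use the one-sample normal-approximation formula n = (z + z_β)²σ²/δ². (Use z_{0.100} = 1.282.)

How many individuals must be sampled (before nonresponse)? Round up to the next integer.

n = 110

n = (z_α + z_β)² · σ² / δ²
  = (1.282 + 1.282)² · 355² / 108²
  = 6.5741 · 126025 / 11664
  = 71.03
Adjust for 65% response: 71.03 / 0.65 = 109.28.
Round up → n = 110.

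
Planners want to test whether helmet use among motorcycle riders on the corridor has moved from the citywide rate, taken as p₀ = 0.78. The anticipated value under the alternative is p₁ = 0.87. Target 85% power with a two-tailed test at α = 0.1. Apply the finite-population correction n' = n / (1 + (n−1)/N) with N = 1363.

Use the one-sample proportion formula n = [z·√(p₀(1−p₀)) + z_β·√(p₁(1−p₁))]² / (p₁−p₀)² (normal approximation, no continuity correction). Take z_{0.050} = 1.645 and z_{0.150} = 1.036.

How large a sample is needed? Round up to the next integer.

n = [z_{α/2}·√(p₀q₀) + z_β·√(p₁q₁)]² / (p₁ − p₀)²
  = [1.645·√(0.78·0.22) + 1.036·√(0.87·0.13)]² / (0.09)²
  = [1.645·0.4142 + 1.036·0.3363]² / 0.0081
  = [1.0298]² / 0.0081
  = 130.94
Finite-population correction (N = 1363): 130.94 / (1 + (130.94 − 1)/1363) = 119.54.
Round up → n = 120.

n = 120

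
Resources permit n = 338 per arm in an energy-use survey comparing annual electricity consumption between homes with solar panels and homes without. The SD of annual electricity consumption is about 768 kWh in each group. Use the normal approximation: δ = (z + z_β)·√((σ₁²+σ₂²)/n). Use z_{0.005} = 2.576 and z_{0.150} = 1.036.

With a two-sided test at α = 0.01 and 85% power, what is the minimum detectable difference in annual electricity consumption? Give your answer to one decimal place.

Minimum detectable difference ≈ 213.4 kWh

δ = (z_{α/2} + z_β) · √((σ₁²+σ₂²)/n)
  = (2.576 + 1.036) · √(1179648/338)
  = 3.612 · √3490.1
  = 3.612 · 59.0769
  = 213.3858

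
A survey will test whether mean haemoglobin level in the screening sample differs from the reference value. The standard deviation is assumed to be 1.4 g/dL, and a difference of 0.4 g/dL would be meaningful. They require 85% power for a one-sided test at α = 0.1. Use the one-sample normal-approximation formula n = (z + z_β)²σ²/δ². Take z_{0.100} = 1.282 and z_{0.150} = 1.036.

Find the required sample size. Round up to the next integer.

n = (z_α + z_β)² · σ² / δ²
  = (1.282 + 1.036)² · 1.4² / 0.4²
  = 5.3731 · 1.96 / 0.16
  = 65.82
Round up → n = 66.

n = 66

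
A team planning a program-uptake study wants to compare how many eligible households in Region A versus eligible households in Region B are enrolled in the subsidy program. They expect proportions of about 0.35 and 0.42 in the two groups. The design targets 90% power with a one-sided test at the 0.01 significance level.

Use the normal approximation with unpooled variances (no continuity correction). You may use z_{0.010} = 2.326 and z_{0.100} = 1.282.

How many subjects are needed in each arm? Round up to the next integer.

n = (z_α + z_β)² · [p₁(1−p₁) + p₂(1−p₂)] / (p₁ − p₂)²
  = (2.326 + 1.282)² · (0.35·0.65 + 0.42·0.58) / (-0.07)²
  = (3.608)² · (0.2275 + 0.2436) / 0.0049
  = 13.0177 · 0.4711 / 0.0049
  = 1251.56
Round up → n = 1252 per group.

n = 1252 per group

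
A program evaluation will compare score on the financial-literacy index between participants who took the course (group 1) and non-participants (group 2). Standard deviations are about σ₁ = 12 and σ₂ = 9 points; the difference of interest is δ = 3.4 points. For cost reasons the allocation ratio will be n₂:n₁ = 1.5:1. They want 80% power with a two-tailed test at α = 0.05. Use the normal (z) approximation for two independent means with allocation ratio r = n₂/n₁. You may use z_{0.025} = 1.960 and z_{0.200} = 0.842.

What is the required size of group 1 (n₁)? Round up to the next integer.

n₁ = 135

n₁ = (z_{α/2} + z_β)² · (σ₁² + σ₂²/r) / δ²
   = (1.960 + 0.842)² · (12² + 9²/1.5) / 3.4²
   = 7.8512 · (144 + 54) / 11.56
   = 7.8512 · 198 / 11.56
   = 134.48
Round up → n₁ = 135; n₂ = r·n₁ = 1.5 × 135 = 203.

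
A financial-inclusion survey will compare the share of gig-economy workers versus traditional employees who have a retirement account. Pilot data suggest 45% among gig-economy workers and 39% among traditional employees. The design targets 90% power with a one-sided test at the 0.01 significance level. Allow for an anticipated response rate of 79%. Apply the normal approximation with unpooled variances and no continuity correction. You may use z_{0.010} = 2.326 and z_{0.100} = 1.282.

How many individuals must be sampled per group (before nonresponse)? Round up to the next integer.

n = (z_α + z_β)² · [p₁(1−p₁) + p₂(1−p₂)] / (p₁ − p₂)²
  = (2.326 + 1.282)² · (0.45·0.55 + 0.39·0.61) / (0.06)²
  = (3.608)² · (0.2475 + 0.2379) / 0.0036
  = 13.0177 · 0.4854 / 0.0036
  = 1755.22
Adjust for 79% response: 1755.22 / 0.79 = 2221.79.
Round up → n = 2222 per group.

n = 2222 per group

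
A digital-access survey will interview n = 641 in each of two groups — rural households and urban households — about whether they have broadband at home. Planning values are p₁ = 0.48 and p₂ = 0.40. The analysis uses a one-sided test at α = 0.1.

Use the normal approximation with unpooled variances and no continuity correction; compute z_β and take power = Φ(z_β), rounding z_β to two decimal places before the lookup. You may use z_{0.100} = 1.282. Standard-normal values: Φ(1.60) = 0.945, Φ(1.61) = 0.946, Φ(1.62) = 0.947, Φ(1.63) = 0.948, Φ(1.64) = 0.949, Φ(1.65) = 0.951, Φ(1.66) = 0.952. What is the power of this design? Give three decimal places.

z_β = |p₁−p₂|·√(n/[p₁q₁+p₂q₂]) − z_α
    = 0.08 · √(641/0.4896) − 1.282
    = 0.08 · 36.1833 − 1.282
    = 2.8947 − 1.282 = 1.6127 → 1.61
Power = Φ(1.61) = 0.946.

Power ≈ 0.946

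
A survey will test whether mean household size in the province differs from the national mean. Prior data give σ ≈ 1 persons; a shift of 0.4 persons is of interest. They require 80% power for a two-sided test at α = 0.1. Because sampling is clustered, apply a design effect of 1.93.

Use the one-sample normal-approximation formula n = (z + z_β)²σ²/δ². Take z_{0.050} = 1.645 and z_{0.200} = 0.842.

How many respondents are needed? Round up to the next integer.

n = (z_{α/2} + z_β)² · σ² / δ²
  = (1.645 + 0.842)² · 1² / 0.4²
  = 6.1852 · 1 / 0.16
  = 38.66
Design effect: 1.93 × 38.66 = 74.61.
Round up → n = 75.

n = 75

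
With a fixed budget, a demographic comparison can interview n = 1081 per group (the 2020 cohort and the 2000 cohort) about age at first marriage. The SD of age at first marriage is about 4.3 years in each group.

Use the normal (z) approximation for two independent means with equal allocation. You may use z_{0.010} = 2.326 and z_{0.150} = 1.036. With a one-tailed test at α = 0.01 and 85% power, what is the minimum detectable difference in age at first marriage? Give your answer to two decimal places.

Minimum detectable difference ≈ 0.62 years

δ = (z_α + z_β) · √((σ₁²+σ₂²)/n)
  = (2.326 + 1.036) · √(36.98/1081)
  = 3.362 · √0.03421
  = 3.362 · 0.1850
  = 0.6218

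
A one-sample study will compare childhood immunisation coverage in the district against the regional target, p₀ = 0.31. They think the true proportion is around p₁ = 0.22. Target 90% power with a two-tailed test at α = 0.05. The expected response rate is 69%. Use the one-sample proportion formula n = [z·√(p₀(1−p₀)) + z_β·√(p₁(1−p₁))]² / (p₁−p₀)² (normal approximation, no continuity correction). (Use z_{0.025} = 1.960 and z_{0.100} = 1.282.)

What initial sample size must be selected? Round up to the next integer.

n = [z_{α/2}·√(p₀q₀) + z_β·√(p₁q₁)]² / (p₁ − p₀)²
  = [1.960·√(0.31·0.69) + 1.282·√(0.22·0.78)]² / (-0.09)²
  = [1.960·0.4625 + 1.282·0.4142]² / 0.0081
  = [1.4376]² / 0.0081
  = 255.13
Adjust for 69% response: 255.13 / 0.69 = 369.75.
Round up → n = 370.

n = 370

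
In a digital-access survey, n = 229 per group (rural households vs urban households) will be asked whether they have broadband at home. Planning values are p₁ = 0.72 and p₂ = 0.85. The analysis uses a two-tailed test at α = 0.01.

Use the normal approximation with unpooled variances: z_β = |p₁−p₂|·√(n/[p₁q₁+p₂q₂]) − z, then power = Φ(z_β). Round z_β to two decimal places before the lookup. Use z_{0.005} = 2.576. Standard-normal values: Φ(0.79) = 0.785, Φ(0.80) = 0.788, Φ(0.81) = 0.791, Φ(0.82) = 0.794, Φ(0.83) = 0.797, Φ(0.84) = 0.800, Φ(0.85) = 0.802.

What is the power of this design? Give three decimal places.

Power ≈ 0.802

z_β = |p₁−p₂|·√(n/[p₁q₁+p₂q₂]) − z_{α/2}
    = 0.13 · √(229/0.3291) − 2.576
    = 0.13 · 26.3787 − 2.576
    = 3.4292 − 2.576 = 0.8532 → 0.85
Power = Φ(0.85) = 0.802.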